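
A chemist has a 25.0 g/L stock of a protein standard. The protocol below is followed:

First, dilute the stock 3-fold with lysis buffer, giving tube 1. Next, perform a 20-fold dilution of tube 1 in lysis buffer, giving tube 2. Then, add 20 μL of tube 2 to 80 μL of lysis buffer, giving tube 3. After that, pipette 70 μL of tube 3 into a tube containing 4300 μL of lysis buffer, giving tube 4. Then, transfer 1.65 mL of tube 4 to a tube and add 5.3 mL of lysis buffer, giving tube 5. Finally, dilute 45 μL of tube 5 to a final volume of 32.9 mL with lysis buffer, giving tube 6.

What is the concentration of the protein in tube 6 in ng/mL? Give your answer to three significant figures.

Step 1: 3-fold → factor 3
Step 2: 20-fold → factor 20
Step 3: 20 μL + 80 μL = 100 μL total → factor 100/20 = 5
Step 4: 70 μL + 4300 μL = 4370 μL total → factor 4370/70 = 62.429
Step 5: 1.65 mL + 5.3 mL = 6.95 mL total → factor 6.95/1.65 = 4.2121
Step 6: 45 μL brought to 32.9 mL → factor 32900/45 = 731.11
Overall dilution factor = 3 × 20 × 5 × 62.429 × 4.2121 × 731.11 = 5.7675 × 10^7
Final = 25.0 g/L / 5.7675 × 10^7 = 4.335 × 10^-7 g/L = 0.433 ng/mL

0.433 ng/mL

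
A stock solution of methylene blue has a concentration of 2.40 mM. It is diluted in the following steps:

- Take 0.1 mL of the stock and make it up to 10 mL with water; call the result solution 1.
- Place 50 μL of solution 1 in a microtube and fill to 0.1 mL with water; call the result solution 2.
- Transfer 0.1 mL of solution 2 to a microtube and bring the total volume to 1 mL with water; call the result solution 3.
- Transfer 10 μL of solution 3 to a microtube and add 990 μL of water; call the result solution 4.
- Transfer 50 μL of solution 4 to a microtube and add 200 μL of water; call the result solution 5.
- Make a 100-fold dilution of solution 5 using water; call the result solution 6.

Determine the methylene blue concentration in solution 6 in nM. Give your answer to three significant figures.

0.0240 nM

Step 1: 0.1 mL brought to 10 mL → factor 10/0.1 = 100
Step 2: 50 μL brought to 0.1 mL → factor 100/50 = 2
Step 3: 0.1 mL brought to 1 mL → factor 1/0.1 = 10
Step 4: 10 μL + 990 μL = 1000 μL total → factor 1000/10 = 100
Step 5: 50 μL + 200 μL = 250 μL total → factor 250/50 = 5
Step 6: 100-fold → factor 100
Overall dilution factor = 100 × 2 × 10 × 100 × 5 × 100 = 1 × 10^8
Final = 2.40 mM / 1 × 10^8 = 2.400 × 10^-8 mM = 0.0240 nM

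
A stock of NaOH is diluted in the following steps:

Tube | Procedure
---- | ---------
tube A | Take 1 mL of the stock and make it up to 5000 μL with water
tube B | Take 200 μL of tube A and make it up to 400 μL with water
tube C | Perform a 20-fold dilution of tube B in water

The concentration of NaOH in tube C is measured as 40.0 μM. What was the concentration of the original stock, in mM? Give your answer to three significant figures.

8.00 mM

Step 1: 1 mL brought to 5000 μL → factor 5/1 = 5
Step 2: 200 μL brought to 400 μL → factor 400/200 = 2
Step 3: 20-fold → factor 20
Overall dilution factor = 5 × 2 × 20 = 200
Stock = 40.0 μM × 200 = 8000 μM = 8.00 mM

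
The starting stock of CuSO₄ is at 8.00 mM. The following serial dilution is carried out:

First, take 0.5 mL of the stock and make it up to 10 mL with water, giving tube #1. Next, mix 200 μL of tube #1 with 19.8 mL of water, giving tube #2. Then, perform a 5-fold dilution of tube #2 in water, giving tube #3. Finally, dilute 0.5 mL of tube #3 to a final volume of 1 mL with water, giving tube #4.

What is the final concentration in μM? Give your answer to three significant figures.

0.400 μM

Step 1: 0.5 mL brought to 10 mL → factor 10/0.5 = 20
Step 2: 200 μL + 19.8 mL = 20000 μL total → factor 20000/200 = 100
Step 3: 5-fold → factor 5
Step 4: 0.5 mL brought to 1 mL → factor 1/0.5 = 2
Overall dilution factor = 20 × 100 × 5 × 2 = 20000
Final = 8.00 mM / 20000 = 0.0004000 mM = 0.400 μM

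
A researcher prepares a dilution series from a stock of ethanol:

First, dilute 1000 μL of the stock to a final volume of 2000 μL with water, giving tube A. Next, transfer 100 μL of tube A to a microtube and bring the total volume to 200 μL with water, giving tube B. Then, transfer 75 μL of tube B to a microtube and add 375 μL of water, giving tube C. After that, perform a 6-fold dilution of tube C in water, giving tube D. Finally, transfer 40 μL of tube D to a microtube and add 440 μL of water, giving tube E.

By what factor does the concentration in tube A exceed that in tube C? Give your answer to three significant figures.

12.0

Step 1: 1000 μL brought to 2000 μL → factor 2000/1000 = 2
Step 2: 100 μL brought to 200 μL → factor 200/100 = 2
Step 3: 75 μL + 375 μL = 450 μL total → factor 450/75 = 6
Dilution factor to tube A = 2; to tube C = 24
[tube A]/[tube C] = (factor to tube C)/(factor to tube A) = 24/2 = 12.0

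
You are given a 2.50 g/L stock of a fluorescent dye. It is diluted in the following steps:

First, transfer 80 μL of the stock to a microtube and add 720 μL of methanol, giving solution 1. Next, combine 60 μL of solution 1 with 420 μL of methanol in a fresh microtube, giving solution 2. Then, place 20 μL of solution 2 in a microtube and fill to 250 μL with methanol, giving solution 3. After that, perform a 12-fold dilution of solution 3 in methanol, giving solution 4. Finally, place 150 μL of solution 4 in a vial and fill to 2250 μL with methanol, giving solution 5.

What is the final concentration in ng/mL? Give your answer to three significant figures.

Step 1: 80 μL + 720 μL = 800 μL total → factor 800/80 = 10
Step 2: 60 μL + 420 μL = 480 μL total → factor 480/60 = 8
Step 3: 20 μL brought to 250 μL → factor 250/20 = 12.5
Step 4: 12-fold → factor 12
Step 5: 150 μL brought to 2250 μL → factor 2250/150 = 15
Overall dilution factor = 10 × 8 × 12.5 × 12 × 15 = 1.8 × 10^5
Final = 2.50 g/L / 1.8 × 10^5 = 1.389 × 10^-5 g/L = 13.9 ng/mL

13.9 ng/mL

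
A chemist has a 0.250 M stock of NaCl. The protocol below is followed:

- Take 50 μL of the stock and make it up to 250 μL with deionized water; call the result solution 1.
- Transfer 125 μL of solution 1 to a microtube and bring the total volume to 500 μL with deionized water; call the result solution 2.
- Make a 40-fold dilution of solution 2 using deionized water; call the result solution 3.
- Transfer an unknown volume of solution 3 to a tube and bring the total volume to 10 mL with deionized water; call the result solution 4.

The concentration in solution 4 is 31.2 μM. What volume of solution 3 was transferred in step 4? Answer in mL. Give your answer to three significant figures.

Step 1: 50 μL brought to 250 μL → factor 250/50 = 5
Step 2: 125 μL brought to 500 μL → factor 500/125 = 4
Step 3: 40-fold → factor 40
Step 4: v brought to 10 mL → factor = 10 mL/v
Product of known-step factors = 800
Overall factor = 0.250 M / (31.2 μM) = 8012.8
Step-4 factor = 8012.8 / 800 = 10.016
v = 10 mL / 10.016 = 0.998 mL

0.998 mL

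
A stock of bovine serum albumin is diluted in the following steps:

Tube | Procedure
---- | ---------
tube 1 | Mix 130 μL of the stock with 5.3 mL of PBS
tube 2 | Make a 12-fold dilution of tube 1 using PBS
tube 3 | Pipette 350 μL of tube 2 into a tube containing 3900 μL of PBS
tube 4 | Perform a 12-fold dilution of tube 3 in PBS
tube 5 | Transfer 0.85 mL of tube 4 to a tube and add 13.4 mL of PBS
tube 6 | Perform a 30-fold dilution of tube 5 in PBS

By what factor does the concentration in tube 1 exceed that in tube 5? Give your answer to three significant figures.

2.93 × 10^4

Step 1: 130 μL + 5.3 mL = 5430 μL total → factor 5430/130 = 41.769
Step 2: 12-fold → factor 12
Step 3: 350 μL + 3900 μL = 4250 μL total → factor 4250/350 = 12.143
Step 4: 12-fold → factor 12
Step 5: 0.85 mL + 13.4 mL = 14.25 mL total → factor 14.25/0.85 = 16.765
Dilution factor to tube 1 = 41.769; to tube 5 = 1.2244 × 10^6
[tube 1]/[tube 5] = (factor to tube 5)/(factor to tube 1) = 1.2244 × 10^6/41.769 = 2.93 × 10^4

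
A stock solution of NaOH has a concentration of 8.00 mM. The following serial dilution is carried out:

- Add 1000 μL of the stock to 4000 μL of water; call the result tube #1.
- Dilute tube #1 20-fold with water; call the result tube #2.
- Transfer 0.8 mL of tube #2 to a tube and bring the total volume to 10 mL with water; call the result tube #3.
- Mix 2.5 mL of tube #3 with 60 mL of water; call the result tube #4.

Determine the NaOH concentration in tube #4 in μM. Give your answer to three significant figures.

Step 1: 1000 μL + 4000 μL = 5000 μL total → factor 5000/1000 = 5
Step 2: 20-fold → factor 20
Step 3: 0.8 mL brought to 10 mL → factor 10/0.8 = 12.5
Step 4: 2.5 mL + 60 mL = 62.5 mL total → factor 62.5/2.5 = 25
Overall dilution factor = 5 × 20 × 12.5 × 25 = 31250
Final = 8.00 mM / 31250 = 0.0002560 mM = 0.256 μM

0.256 μM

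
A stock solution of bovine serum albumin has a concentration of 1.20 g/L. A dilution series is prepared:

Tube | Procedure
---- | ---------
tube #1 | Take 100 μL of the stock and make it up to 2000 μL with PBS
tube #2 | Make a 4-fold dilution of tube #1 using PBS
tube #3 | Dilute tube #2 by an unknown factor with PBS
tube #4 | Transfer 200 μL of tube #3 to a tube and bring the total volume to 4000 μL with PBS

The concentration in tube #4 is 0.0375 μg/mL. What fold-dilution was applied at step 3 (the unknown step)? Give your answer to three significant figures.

20.0-fold

Step 1: 100 μL brought to 2000 μL → factor 2000/100 = 20
Step 2: 4-fold → factor 4
Step 3: unknown factor x
Step 4: 200 μL brought to 4000 μL → factor 4000/200 = 20
Product of known-step factors = 1600
Overall factor = 1.20 g/L / (0.0375 μg/mL) = 32000
x = 32000 / 1600 = 20.0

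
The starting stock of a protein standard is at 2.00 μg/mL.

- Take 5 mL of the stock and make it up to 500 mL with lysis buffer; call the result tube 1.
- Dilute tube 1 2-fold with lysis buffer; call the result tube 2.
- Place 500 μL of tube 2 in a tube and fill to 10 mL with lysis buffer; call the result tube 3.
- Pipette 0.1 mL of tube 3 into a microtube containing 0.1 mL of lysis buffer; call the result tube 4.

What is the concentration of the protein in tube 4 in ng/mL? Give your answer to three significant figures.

Step 1: 5 mL brought to 500 mL → factor 500/5 = 100
Step 2: 2-fold → factor 2
Step 3: 500 μL brought to 10 mL → factor 10000/500 = 20
Step 4: 0.1 mL + 0.1 mL = 0.2 mL total → factor 0.2/0.1 = 2
Overall dilution factor = 100 × 2 × 20 × 2 = 8000
Final = 2.00 μg/mL / 8000 = 0.0002500 μg/mL = 0.250 ng/mL

0.250 ng/mL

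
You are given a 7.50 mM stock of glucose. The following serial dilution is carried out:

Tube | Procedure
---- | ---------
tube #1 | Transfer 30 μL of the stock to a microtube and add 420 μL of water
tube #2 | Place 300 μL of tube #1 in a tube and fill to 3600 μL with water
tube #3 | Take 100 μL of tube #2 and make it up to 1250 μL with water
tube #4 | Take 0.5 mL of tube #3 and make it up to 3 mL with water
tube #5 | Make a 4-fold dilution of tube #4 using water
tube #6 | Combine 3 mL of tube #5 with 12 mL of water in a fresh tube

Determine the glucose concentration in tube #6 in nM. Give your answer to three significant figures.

27.8 nM

Step 1: 30 μL + 420 μL = 450 μL total → factor 450/30 = 15
Step 2: 300 μL brought to 3600 μL → factor 3600/300 = 12
Step 3: 100 μL brought to 1250 μL → factor 1250/100 = 12.5
Step 4: 0.5 mL brought to 3 mL → factor 3/0.5 = 6
Step 5: 4-fold → factor 4
Step 6: 3 mL + 12 mL = 15 mL total → factor 15/3 = 5
Overall dilution factor = 15 × 12 × 12.5 × 6 × 4 × 5 = 2.7 × 10^5
Final = 7.50 mM / 2.7 × 10^5 = 2.778 × 10^-5 mM = 27.8 nM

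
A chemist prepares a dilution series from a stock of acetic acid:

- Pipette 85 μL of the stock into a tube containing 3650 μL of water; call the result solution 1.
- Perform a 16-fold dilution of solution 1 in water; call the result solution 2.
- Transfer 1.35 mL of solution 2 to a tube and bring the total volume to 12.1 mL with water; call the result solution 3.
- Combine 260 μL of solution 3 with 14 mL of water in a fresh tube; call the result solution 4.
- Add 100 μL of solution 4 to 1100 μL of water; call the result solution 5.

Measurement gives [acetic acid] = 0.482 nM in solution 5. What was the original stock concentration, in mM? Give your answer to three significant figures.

2.00 mM

Step 1: 85 μL + 3650 μL = 3735 μL total → factor 3735/85 = 43.941
Step 2: 16-fold → factor 16
Step 3: 1.35 mL brought to 12.1 mL → factor 12.1/1.35 = 8.963
Step 4: 260 μL + 14 mL = 14260 μL total → factor 14260/260 = 54.846
Step 5: 100 μL + 1100 μL = 1200 μL total → factor 1200/100 = 12
Overall dilution factor = 43.941 × 16 × 8.963 × 54.846 × 12 = 4.1474 × 10^6
Stock = 0.482 nM × 4.1474 × 10^6 = 1.999 × 10^6 nM = 2.00 mM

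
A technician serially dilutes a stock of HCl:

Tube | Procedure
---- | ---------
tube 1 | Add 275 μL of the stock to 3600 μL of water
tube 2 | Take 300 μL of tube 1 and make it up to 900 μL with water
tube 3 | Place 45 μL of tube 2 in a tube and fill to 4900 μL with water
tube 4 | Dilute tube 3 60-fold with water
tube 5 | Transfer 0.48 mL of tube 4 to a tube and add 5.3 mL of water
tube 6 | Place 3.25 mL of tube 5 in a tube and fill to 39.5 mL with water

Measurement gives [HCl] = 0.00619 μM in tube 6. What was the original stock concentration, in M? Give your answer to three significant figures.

Step 1: 275 μL + 3600 μL = 3875 μL total → factor 3875/275 = 14.091
Step 2: 300 μL brought to 900 μL → factor 900/300 = 3
Step 3: 45 μL brought to 4900 μL → factor 4900/45 = 108.89
Step 4: 60-fold → factor 60
Step 5: 0.48 mL + 5.3 mL = 5.78 mL total → factor 5.78/0.48 = 12.042
Step 6: 3.25 mL brought to 39.5 mL → factor 39.5/3.25 = 12.154
Overall dilution factor = 14.091 × 3 × 108.89 × 60 × 12.042 × 12.154 = 4.042 × 10^7
Stock = 0.00619 μM × 4.042 × 10^7 = 2.502 × 10^5 μM = 0.250 M

0.250 M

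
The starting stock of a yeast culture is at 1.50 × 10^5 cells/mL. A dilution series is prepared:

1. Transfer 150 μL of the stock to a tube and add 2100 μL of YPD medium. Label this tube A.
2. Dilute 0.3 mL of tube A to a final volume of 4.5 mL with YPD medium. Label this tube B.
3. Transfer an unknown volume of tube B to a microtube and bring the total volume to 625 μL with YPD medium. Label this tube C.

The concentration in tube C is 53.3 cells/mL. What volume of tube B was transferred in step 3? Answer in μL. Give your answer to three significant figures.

50.0 μL

Step 1: 150 μL + 2100 μL = 2250 μL total → factor 2250/150 = 15
Step 2: 0.3 mL brought to 4.5 mL → factor 4.5/0.3 = 15
Step 3: v brought to 625 μL → factor = 625 μL/v
Product of known-step factors = 225
Overall factor = 1.50 × 10^5 cells/mL / (53.3 cells/mL) = 2814.3
Step-3 factor = 2814.3 / 225 = 12.508
v = 625 μL / 12.508 = 50.0 μL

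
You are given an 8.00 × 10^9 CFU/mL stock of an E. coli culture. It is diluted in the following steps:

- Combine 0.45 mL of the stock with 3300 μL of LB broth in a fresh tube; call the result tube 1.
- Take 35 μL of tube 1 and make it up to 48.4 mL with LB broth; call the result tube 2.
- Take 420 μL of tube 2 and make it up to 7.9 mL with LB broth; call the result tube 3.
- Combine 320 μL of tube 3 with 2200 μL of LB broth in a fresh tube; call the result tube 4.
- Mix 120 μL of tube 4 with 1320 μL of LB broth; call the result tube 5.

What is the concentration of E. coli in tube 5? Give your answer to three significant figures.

391 CFU/mL

Step 1: 0.45 mL + 3300 μL = 3.75 mL total → factor 3.75/0.45 = 8.3333
Step 2: 35 μL brought to 48.4 mL → factor 48400/35 = 1382.9
Step 3: 420 μL brought to 7.9 mL → factor 7900/420 = 18.81
Step 4: 320 μL + 2200 μL = 2520 μL total → factor 2520/320 = 7.875
Step 5: 120 μL + 1320 μL = 1440 μL total → factor 1440/120 = 12
Overall dilution factor = 8.3333 × 1382.9 × 18.81 × 7.875 × 12 = 2.0484 × 10^7
Final = 8.00 × 10^9 CFU/mL / 2.0484 × 10^7 = 391 CFU/mL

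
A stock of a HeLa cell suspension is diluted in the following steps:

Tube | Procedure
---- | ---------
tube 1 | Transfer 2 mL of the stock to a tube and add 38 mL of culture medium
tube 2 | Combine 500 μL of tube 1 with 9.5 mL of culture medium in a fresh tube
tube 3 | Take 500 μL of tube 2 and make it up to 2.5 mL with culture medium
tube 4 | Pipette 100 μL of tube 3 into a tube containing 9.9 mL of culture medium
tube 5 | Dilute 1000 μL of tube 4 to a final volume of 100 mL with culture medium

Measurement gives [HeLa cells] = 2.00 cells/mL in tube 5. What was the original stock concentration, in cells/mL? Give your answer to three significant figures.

Step 1: 2 mL + 38 mL = 40 mL total → factor 40/2 = 20
Step 2: 500 μL + 9.5 mL = 10000 μL total → factor 10000/500 = 20
Step 3: 500 μL brought to 2.5 mL → factor 2500/500 = 5
Step 4: 100 μL + 9.9 mL = 10000 μL total → factor 10000/100 = 100
Step 5: 1000 μL brought to 100 mL → factor 1 × 10^5/1000 = 100
Overall dilution factor = 20 × 20 × 5 × 100 × 100 = 2 × 10^7
Stock = 2.00 cells/mL × 2 × 10^7 = 4.00 × 10^7 cells/mL

4.00 × 10^7 cells/mL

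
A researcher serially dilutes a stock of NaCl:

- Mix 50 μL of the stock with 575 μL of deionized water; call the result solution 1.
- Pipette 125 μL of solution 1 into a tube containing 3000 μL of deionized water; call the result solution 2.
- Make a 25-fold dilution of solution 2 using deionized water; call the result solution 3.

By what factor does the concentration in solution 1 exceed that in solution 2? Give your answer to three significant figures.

25.0

Step 1: 50 μL + 575 μL = 625 μL total → factor 625/50 = 12.5
Step 2: 125 μL + 3000 μL = 3125 μL total → factor 3125/125 = 25
Dilution factor to solution 1 = 12.5; to solution 2 = 312.5
[solution 1]/[solution 2] = (factor to solution 2)/(factor to solution 1) = 312.5/12.5 = 25.0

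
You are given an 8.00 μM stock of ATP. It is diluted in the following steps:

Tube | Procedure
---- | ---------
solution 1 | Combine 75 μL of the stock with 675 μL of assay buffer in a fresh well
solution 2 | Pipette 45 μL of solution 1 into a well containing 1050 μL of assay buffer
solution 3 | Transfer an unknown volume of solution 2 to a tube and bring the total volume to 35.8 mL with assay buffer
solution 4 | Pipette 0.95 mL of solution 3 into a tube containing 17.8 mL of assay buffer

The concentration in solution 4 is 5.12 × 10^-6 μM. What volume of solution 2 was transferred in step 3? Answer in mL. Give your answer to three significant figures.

0.110 mL

Step 1: 75 μL + 675 μL = 750 μL total → factor 750/75 = 10
Step 2: 45 μL + 1050 μL = 1095 μL total → factor 1095/45 = 24.333
Step 3: v brought to 35.8 mL → factor = 35.8 mL/v
Step 4: 0.95 mL + 17.8 mL = 18.75 mL total → factor 18.75/0.95 = 19.737
Product of known-step factors = 4802.6
Overall factor = 8.00 μM / (5.12 × 10^-6 μM) = 1.5625 × 10^6
Step-3 factor = 1.5625 × 10^6 / 4802.6 = 325.34
v = 35.8 mL / 325.34 = 0.110 mL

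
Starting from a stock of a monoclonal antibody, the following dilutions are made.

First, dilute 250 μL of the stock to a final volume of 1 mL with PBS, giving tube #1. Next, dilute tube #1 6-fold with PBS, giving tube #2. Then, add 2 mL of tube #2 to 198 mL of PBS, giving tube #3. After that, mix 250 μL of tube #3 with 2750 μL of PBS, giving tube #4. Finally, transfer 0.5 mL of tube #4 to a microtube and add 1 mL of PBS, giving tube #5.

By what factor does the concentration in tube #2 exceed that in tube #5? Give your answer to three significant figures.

Step 1: 250 μL brought to 1 mL → factor 1000/250 = 4
Step 2: 6-fold → factor 6
Step 3: 2 mL + 198 mL = 200 mL total → factor 200/2 = 100
Step 4: 250 μL + 2750 μL = 3000 μL total → factor 3000/250 = 12
Step 5: 0.5 mL + 1 mL = 1.5 mL total → factor 1.5/0.5 = 3
Dilution factor to tube #2 = 24; to tube #5 = 86400
[tube #2]/[tube #5] = (factor to tube #5)/(factor to tube #2) = 86400/24 = 3.60 × 10^3

3.60 × 10^3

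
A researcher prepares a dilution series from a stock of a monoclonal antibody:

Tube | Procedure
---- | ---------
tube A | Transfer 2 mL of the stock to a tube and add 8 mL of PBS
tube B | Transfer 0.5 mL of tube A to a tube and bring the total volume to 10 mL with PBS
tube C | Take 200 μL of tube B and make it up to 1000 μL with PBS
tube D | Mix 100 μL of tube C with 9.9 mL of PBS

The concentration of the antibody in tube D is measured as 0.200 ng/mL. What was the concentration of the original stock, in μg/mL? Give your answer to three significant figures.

10.0 μg/mL

Step 1: 2 mL + 8 mL = 10 mL total → factor 10/2 = 5
Step 2: 0.5 mL brought to 10 mL → factor 10/0.5 = 20
Step 3: 200 μL brought to 1000 μL → factor 1000/200 = 5
Step 4: 100 μL + 9.9 mL = 10000 μL total → factor 10000/100 = 100
Overall dilution factor = 5 × 20 × 5 × 100 = 50000
Stock = 0.200 ng/mL × 50000 = 1.000 × 10^4 ng/mL = 10.0 μg/mL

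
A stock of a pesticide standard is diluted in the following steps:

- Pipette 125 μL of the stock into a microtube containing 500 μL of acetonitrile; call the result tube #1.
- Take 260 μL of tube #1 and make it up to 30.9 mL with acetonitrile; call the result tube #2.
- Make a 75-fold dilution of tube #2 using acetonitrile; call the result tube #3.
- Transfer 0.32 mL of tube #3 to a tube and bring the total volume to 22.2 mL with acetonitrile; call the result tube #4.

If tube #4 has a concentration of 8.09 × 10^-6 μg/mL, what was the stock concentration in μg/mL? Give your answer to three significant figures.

Step 1: 125 μL + 500 μL = 625 μL total → factor 625/125 = 5
Step 2: 260 μL brought to 30.9 mL → factor 30900/260 = 118.85
Step 3: 75-fold → factor 75
Step 4: 0.32 mL brought to 22.2 mL → factor 22.2/0.32 = 69.375
Overall dilution factor = 5 × 118.85 × 75 × 69.375 = 3.0919 × 10^6
Stock = 8.09 × 10^-6 μg/mL × 3.0919 × 10^6 = 25.0 μg/mL

25.0 μg/mL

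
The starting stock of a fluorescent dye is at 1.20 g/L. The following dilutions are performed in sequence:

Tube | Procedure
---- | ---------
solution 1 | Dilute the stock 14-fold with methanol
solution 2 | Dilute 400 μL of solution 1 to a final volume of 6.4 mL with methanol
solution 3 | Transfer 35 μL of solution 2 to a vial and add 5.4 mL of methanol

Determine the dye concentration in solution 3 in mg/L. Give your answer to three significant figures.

Step 1: 14-fold → factor 14
Step 2: 400 μL brought to 6.4 mL → factor 6400/400 = 16
Step 3: 35 μL + 5.4 mL = 5435 μL total → factor 5435/35 = 155.29
Overall dilution factor = 14 × 16 × 155.29 = 34784
Final = 1.20 g/L / 34784 = 3.450 × 10^-5 g/L = 0.0345 mg/L

0.0345 mg/L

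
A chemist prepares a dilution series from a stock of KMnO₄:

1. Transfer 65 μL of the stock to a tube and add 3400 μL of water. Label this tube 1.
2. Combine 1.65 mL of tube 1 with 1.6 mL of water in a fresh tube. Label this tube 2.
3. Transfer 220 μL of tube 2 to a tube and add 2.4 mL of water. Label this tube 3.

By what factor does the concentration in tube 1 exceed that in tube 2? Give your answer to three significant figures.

1.97

Step 1: 65 μL + 3400 μL = 3465 μL total → factor 3465/65 = 53.308
Step 2: 1.65 mL + 1.6 mL = 3.25 mL total → factor 3.25/1.65 = 1.9697
Dilution factor to tube 1 = 53.308; to tube 2 = 105
[tube 1]/[tube 2] = (factor to tube 2)/(factor to tube 1) = 105/53.308 = 1.97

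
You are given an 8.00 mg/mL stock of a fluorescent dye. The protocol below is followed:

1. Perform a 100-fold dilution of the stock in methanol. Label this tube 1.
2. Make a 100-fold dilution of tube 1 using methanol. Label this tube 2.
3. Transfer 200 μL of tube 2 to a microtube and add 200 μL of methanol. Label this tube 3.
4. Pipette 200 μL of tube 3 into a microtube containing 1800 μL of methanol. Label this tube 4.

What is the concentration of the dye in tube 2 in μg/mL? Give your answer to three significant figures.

Step 1: 100-fold → factor 100
Step 2: 100-fold → factor 100
Dilution factor through tube 2 = 100 × 100 = 10000
[tube 2] = 8.00 mg/mL / 10000 = 0.0008000 mg/mL = 0.800 μg/mL

0.800 μg/mL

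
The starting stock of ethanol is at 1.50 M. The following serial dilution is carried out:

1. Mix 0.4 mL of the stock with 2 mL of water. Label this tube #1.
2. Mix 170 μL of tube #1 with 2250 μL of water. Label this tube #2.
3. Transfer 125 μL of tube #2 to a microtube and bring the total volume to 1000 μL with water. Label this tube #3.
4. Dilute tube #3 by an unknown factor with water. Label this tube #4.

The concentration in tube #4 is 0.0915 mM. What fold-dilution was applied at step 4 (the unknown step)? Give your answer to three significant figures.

Step 1: 0.4 mL + 2 mL = 2.4 mL total → factor 2.4/0.4 = 6
Step 2: 170 μL + 2250 μL = 2420 μL total → factor 2420/170 = 14.235
Step 3: 125 μL brought to 1000 μL → factor 1000/125 = 8
Step 4: unknown factor x
Product of known-step factors = 683.29
Overall factor = 1.50 M / (0.0915 mM) = 16393
x = 16393 / 683.29 = 24.0

24.0-fold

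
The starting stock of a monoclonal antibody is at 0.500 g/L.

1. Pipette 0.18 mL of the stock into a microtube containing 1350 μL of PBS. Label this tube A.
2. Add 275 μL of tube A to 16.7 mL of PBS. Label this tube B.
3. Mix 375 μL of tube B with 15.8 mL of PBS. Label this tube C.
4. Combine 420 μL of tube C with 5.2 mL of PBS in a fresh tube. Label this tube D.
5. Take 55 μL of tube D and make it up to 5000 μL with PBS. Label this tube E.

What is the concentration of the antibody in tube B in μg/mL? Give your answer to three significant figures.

0.953 μg/mL

Step 1: 0.18 mL + 1350 μL = 1.53 mL total → factor 1.53/0.18 = 8.5
Step 2: 275 μL + 16.7 mL = 16975 μL total → factor 16975/275 = 61.727
Dilution factor through tube B = 8.5 × 61.727 = 524.68
[tube B] = 0.500 g/L / 524.68 = 0.0009530 g/L = 0.953 μg/mL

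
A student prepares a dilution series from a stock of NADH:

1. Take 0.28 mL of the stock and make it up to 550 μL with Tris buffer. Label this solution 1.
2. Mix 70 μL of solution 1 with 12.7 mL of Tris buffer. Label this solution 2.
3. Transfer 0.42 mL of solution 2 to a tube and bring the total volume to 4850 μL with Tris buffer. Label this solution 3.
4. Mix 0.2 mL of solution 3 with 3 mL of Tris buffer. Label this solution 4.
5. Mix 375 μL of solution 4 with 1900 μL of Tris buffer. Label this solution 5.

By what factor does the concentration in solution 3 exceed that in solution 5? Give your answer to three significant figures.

Step 1: 0.28 mL brought to 550 μL → factor 0.55/0.28 = 1.9643
Step 2: 70 μL + 12.7 mL = 12770 μL total → factor 12770/70 = 182.43
Step 3: 0.42 mL brought to 4850 μL → factor 4.85/0.42 = 11.548
Step 4: 0.2 mL + 3 mL = 3.2 mL total → factor 3.2/0.2 = 16
Step 5: 375 μL + 1900 μL = 2275 μL total → factor 2275/375 = 6.0667
Dilution factor to solution 3 = 4138; to solution 5 = 4.0166 × 10^5
[solution 3]/[solution 5] = (factor to solution 5)/(factor to solution 3) = 4.0166 × 10^5/4138 = 97.1

97.1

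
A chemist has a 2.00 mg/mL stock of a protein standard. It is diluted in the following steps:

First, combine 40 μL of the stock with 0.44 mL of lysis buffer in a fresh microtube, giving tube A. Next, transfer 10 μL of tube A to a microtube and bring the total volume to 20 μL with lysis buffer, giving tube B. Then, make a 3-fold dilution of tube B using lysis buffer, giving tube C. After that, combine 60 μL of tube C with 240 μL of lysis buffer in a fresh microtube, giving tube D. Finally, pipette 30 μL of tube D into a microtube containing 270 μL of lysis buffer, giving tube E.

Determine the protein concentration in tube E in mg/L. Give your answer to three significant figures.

0.556 mg/L

Step 1: 40 μL + 0.44 mL = 480 μL total → factor 480/40 = 12
Step 2: 10 μL brought to 20 μL → factor 20/10 = 2
Step 3: 3-fold → factor 3
Step 4: 60 μL + 240 μL = 300 μL total → factor 300/60 = 5
Step 5: 30 μL + 270 μL = 300 μL total → factor 300/30 = 10
Overall dilution factor = 12 × 2 × 3 × 5 × 10 = 3600
Final = 2.00 mg/mL / 3600 = 0.0005556 mg/mL = 0.556 mg/L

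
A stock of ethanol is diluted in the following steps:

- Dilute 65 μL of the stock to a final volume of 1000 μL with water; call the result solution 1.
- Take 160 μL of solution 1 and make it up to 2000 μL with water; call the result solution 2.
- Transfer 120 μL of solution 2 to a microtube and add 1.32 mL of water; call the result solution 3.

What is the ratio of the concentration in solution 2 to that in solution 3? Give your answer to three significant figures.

Step 1: 65 μL brought to 1000 μL → factor 1000/65 = 15.385
Step 2: 160 μL brought to 2000 μL → factor 2000/160 = 12.5
Step 3: 120 μL + 1.32 mL = 1440 μL total → factor 1440/120 = 12
Dilution factor to solution 2 = 192.31; to solution 3 = 2307.7
[solution 2]/[solution 3] = (factor to solution 3)/(factor to solution 2) = 2307.7/192.31 = 12.0

12.0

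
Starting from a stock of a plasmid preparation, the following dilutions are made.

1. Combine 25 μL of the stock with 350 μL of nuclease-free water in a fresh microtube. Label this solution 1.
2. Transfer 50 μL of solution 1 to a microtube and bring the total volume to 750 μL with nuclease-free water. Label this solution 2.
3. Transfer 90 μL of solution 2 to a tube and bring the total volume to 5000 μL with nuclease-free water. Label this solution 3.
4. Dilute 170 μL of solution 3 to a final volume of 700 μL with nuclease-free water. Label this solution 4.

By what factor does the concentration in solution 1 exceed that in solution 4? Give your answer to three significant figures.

Step 1: 25 μL + 350 μL = 375 μL total → factor 375/25 = 15
Step 2: 50 μL brought to 750 μL → factor 750/50 = 15
Step 3: 90 μL brought to 5000 μL → factor 5000/90 = 55.556
Step 4: 170 μL brought to 700 μL → factor 700/170 = 4.1176
Dilution factor to solution 1 = 15; to solution 4 = 51471
[solution 1]/[solution 4] = (factor to solution 4)/(factor to solution 1) = 51471/15 = 3.43 × 10^3

3.43 × 10^3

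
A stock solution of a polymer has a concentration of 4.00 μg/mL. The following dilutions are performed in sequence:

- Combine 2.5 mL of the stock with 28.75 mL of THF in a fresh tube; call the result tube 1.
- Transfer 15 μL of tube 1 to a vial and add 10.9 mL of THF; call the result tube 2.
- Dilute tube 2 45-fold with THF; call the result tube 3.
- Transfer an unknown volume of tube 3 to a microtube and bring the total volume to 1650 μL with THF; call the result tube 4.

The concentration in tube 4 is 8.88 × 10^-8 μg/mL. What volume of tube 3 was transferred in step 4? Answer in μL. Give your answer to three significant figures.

Step 1: 2.5 mL + 28.75 mL = 31.25 mL total → factor 31.25/2.5 = 12.5
Step 2: 15 μL + 10.9 mL = 10915 μL total → factor 10915/15 = 727.67
Step 3: 45-fold → factor 45
Step 4: v brought to 1650 μL → factor = 1650 μL/v
Product of known-step factors = 4.0931 × 10^5
Overall factor = 4.00 μg/mL / (8.88 × 10^-8 μg/mL) = 4.5045 × 10^7
Step-4 factor = 4.5045 × 10^7 / 4.0931 × 10^5 = 110.05
v = 1650 μL / 110.05 = 15.0 μL

15.0 μL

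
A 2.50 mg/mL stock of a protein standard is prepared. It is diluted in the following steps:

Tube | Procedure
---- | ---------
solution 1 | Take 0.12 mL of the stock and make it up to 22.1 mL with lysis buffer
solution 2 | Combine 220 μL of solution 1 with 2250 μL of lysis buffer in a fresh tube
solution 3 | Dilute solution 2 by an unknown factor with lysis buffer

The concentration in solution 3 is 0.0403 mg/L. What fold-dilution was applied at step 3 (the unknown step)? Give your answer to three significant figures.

30.0-fold

Step 1: 0.12 mL brought to 22.1 mL → factor 22.1/0.12 = 184.17
Step 2: 220 μL + 2250 μL = 2470 μL total → factor 2470/220 = 11.227
Step 3: unknown factor x
Product of known-step factors = 2067.7
Overall factor = 2.50 mg/mL / (0.0403 mg/L) = 62035
x = 62035 / 2067.7 = 30.0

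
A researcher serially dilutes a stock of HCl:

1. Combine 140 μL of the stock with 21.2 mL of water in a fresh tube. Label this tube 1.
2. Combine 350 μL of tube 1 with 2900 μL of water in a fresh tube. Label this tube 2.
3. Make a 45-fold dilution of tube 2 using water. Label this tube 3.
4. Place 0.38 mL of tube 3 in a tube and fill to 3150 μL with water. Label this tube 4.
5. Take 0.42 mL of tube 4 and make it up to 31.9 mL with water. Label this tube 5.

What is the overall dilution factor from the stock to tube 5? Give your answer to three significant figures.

4.01 × 10^7

Step 1: 140 μL + 21.2 mL = 21340 μL total → factor 21340/140 = 152.43
Step 2: 350 μL + 2900 μL = 3250 μL total → factor 3250/350 = 9.2857
Step 3: 45-fold → factor 45
Step 4: 0.38 mL brought to 3150 μL → factor 3.15/0.38 = 8.2895
Step 5: 0.42 mL brought to 31.9 mL → factor 31.9/0.42 = 75.952
Overall dilution factor = 152.43 × 9.2857 × 45 × 8.2895 × 75.952 = 4.0102 × 10^7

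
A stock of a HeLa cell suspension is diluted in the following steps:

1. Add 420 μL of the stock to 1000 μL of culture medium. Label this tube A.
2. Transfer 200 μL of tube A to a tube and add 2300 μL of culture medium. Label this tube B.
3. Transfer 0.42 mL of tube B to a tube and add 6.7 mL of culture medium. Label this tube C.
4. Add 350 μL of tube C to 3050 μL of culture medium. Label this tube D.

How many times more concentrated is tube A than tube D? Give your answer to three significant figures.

Step 1: 420 μL + 1000 μL = 1420 μL total → factor 1420/420 = 3.381
Step 2: 200 μL + 2300 μL = 2500 μL total → factor 2500/200 = 12.5
Step 3: 0.42 mL + 6.7 mL = 7.12 mL total → factor 7.12/0.42 = 16.952
Step 4: 350 μL + 3050 μL = 3400 μL total → factor 3400/350 = 9.7143
Dilution factor to tube A = 3.381; to tube D = 6959.7
[tube A]/[tube D] = (factor to tube D)/(factor to tube A) = 6959.7/3.381 = 2.06 × 10^3

2.06 × 10^3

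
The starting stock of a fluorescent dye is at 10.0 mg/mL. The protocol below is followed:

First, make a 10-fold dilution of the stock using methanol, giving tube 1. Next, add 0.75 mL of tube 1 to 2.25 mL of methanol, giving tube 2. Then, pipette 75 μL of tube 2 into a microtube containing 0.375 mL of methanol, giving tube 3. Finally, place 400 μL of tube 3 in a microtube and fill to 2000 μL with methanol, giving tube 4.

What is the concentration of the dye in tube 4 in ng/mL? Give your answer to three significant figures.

8.33 × 10^3 ng/mL

Step 1: 10-fold → factor 10
Step 2: 0.75 mL + 2.25 mL = 3 mL total → factor 3/0.75 = 4
Step 3: 75 μL + 0.375 mL = 450 μL total → factor 450/75 = 6
Step 4: 400 μL brought to 2000 μL → factor 2000/400 = 5
Overall dilution factor = 10 × 4 × 6 × 5 = 1200
Final = 10.0 mg/mL / 1200 = 0.008333 mg/mL = 8.33 × 10^3 ng/mL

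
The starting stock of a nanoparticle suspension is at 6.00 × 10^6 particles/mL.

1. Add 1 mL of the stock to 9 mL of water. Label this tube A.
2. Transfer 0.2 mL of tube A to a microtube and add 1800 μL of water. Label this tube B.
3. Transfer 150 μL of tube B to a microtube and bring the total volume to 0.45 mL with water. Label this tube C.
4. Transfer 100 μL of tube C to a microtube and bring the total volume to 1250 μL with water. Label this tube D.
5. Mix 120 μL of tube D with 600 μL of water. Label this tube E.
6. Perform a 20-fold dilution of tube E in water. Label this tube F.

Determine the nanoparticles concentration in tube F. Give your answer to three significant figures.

Step 1: 1 mL + 9 mL = 10 mL total → factor 10/1 = 10
Step 2: 0.2 mL + 1800 μL = 2 mL total → factor 2/0.2 = 10
Step 3: 150 μL brought to 0.45 mL → factor 450/150 = 3
Step 4: 100 μL brought to 1250 μL → factor 1250/100 = 12.5
Step 5: 120 μL + 600 μL = 720 μL total → factor 720/120 = 6
Step 6: 20-fold → factor 20
Overall dilution factor = 10 × 10 × 3 × 12.5 × 6 × 20 = 4.5 × 10^5
Final = 6.00 × 10^6 particles/mL / 4.5 × 10^5 = 13.3 particles/mL

13.3 particles/mL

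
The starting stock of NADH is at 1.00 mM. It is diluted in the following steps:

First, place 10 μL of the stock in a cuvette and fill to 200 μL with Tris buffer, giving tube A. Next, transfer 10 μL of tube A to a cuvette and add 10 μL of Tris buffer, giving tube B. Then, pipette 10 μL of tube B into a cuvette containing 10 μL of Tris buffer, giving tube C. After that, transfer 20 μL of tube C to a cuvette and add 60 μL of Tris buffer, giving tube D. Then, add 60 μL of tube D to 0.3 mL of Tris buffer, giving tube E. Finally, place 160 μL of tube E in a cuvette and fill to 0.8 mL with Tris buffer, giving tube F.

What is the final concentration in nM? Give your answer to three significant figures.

104 nM

Step 1: 10 μL brought to 200 μL → factor 200/10 = 20
Step 2: 10 μL + 10 μL = 20 μL total → factor 20/10 = 2
Step 3: 10 μL + 10 μL = 20 μL total → factor 20/10 = 2
Step 4: 20 μL + 60 μL = 80 μL total → factor 80/20 = 4
Step 5: 60 μL + 0.3 mL = 360 μL total → factor 360/60 = 6
Step 6: 160 μL brought to 0.8 mL → factor 800/160 = 5
Overall dilution factor = 20 × 2 × 2 × 4 × 6 × 5 = 9600
Final = 1.00 mM / 9600 = 0.0001042 mM = 104 nM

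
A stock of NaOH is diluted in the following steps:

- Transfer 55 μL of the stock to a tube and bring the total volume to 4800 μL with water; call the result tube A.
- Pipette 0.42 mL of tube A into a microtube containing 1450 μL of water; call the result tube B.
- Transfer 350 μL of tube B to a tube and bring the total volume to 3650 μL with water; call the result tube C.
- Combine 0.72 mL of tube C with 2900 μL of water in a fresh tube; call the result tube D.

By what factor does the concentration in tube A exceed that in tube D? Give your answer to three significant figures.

233

Step 1: 55 μL brought to 4800 μL → factor 4800/55 = 87.273
Step 2: 0.42 mL + 1450 μL = 1.87 mL total → factor 1.87/0.42 = 4.4524
Step 3: 350 μL brought to 3650 μL → factor 3650/350 = 10.429
Step 4: 0.72 mL + 2900 μL = 3.62 mL total → factor 3.62/0.72 = 5.0278
Dilution factor to tube A = 87.273; to tube D = 20374
[tube A]/[tube D] = (factor to tube D)/(factor to tube A) = 20374/87.273 = 233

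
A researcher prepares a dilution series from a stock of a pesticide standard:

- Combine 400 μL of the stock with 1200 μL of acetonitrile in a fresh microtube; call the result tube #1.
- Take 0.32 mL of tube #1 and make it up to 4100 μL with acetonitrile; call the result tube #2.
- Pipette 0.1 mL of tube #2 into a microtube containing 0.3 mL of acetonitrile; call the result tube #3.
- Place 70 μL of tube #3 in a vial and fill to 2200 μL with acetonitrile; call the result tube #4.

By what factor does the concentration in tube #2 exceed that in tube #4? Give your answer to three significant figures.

Step 1: 400 μL + 1200 μL = 1600 μL total → factor 1600/400 = 4
Step 2: 0.32 mL brought to 4100 μL → factor 4.1/0.32 = 12.812
Step 3: 0.1 mL + 0.3 mL = 0.4 mL total → factor 0.4/0.1 = 4
Step 4: 70 μL brought to 2200 μL → factor 2200/70 = 31.429
Dilution factor to tube #2 = 51.25; to tube #4 = 6442.9
[tube #2]/[tube #4] = (factor to tube #4)/(factor to tube #2) = 6442.9/51.25 = 126

126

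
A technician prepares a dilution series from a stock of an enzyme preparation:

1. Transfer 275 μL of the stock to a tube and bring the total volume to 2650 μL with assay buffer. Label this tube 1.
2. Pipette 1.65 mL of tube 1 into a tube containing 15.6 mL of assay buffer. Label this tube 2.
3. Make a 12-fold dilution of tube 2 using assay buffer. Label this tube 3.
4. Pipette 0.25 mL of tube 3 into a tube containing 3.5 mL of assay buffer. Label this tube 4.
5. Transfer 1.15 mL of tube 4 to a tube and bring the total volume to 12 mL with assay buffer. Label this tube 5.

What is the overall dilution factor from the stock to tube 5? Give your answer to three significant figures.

1.89 × 10^5

Step 1: 275 μL brought to 2650 μL → factor 2650/275 = 9.6364
Step 2: 1.65 mL + 15.6 mL = 17.25 mL total → factor 17.25/1.65 = 10.455
Step 3: 12-fold → factor 12
Step 4: 0.25 mL + 3.5 mL = 3.75 mL total → factor 3.75/0.25 = 15
Step 5: 1.15 mL brought to 12 mL → factor 12/1.15 = 10.435
Overall dilution factor = 9.6364 × 10.455 × 12 × 15 × 10.435 = 1.8922 × 10^5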